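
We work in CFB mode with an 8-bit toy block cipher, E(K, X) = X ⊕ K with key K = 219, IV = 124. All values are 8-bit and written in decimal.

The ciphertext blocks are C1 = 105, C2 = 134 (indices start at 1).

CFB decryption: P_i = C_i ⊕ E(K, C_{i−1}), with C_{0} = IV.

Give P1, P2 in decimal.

P1: E(K, 124) = 167; 105 ⊕ 167 = 206.
P2: E(K, 105) = 178; 134 ⊕ 178 = 52.

P1 = 206, P2 = 52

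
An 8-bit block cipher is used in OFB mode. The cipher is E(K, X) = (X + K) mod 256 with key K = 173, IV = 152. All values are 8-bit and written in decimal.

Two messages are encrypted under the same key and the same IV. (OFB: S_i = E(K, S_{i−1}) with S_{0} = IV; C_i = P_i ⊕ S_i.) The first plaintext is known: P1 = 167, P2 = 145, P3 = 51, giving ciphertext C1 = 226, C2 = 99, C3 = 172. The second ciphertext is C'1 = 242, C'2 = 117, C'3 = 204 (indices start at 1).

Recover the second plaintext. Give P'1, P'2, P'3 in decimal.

P'1 = 183, P'2 = 135, P'3 = 83

In OFB with a reused IV, both messages share the same keystream S_i, so C_i ⊕ C'_i = P_i ⊕ P'_i and thus P'_i = P_i ⊕ C_i ⊕ C'_i.
P'1: 167 ⊕ 226 ⊕ 242 = 183.
P'2: 145 ⊕ 99 ⊕ 117 = 135.
P'3: 51 ⊕ 172 ⊕ 204 = 83.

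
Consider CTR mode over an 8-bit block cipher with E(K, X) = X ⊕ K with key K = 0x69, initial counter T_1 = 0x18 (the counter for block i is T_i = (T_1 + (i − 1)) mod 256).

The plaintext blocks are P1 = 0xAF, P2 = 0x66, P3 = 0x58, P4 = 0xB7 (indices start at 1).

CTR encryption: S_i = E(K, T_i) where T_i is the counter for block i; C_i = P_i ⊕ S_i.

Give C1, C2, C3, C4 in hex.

C1 = 0xDE, C2 = 0x16, C3 = 0x2B, C4 = 0xC5

C1: T = 0x18, S = E(K, T) = 0x71; 0xAF ⊕ 0x71 = 0xDE.
C2: T = 0x19, S = E(K, T) = 0x70; 0x66 ⊕ 0x70 = 0x16.
C3: T = 0x1A, S = E(K, T) = 0x73; 0x58 ⊕ 0x73 = 0x2B.
C4: T = 0x1B, S = E(K, T) = 0x72; 0xB7 ⊕ 0x72 = 0xC5.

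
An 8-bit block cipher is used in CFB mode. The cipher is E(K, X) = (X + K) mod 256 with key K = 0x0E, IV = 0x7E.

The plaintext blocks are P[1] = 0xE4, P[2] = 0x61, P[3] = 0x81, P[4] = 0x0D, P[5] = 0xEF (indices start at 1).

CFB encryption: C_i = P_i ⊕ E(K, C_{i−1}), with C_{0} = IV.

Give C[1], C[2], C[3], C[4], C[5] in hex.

C[1] = 0x68, C[2] = 0x17, C[3] = 0xA4, C[4] = 0xBF, C[5] = 0x22

C[1]: E(K, 0x7E) = 0x8C; 0xE4 ⊕ 0x8C = 0x68.
C[2]: E(K, 0x68) = 0x76; 0x61 ⊕ 0x76 = 0x17.
C[3]: E(K, 0x17) = 0x25; 0x81 ⊕ 0x25 = 0xA4.
C[4]: E(K, 0xA4) = 0xB2; 0x0D ⊕ 0xB2 = 0xBF.
C[5]: E(K, 0xBF) = 0xCD; 0xEF ⊕ 0xCD = 0x22.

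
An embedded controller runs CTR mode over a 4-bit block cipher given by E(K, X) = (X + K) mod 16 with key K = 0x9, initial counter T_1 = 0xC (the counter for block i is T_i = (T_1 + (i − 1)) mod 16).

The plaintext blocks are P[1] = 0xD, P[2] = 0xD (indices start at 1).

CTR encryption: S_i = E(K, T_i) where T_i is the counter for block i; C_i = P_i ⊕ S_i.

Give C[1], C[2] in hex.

C[1]: T = 0xC, S = E(K, T) = 0x5; 0xD ⊕ 0x5 = 0x8.
C[2]: T = 0xD, S = E(K, T) = 0x6; 0xD ⊕ 0x6 = 0xB.

C[1] = 0x8, C[2] = 0xB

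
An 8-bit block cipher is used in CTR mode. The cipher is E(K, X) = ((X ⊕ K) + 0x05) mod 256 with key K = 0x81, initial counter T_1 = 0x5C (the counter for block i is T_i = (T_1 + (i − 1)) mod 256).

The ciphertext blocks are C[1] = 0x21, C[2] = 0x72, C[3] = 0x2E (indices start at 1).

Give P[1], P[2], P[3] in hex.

CTR decryption: S_i = E(K, T_i) where T_i is the counter for block i; P_i = C_i ⊕ S_i.
P[1]: T = 0x5C, S = E(K, T) = 0xE2; 0x21 ⊕ 0xE2 = 0xC3.
P[2]: T = 0x5D, S = E(K, T) = 0xE1; 0x72 ⊕ 0xE1 = 0x93.
P[3]: T = 0x5E, S = E(K, T) = 0xE4; 0x2E ⊕ 0xE4 = 0xCA.

P[1] = 0xC3, P[2] = 0x93, P[3] = 0xCA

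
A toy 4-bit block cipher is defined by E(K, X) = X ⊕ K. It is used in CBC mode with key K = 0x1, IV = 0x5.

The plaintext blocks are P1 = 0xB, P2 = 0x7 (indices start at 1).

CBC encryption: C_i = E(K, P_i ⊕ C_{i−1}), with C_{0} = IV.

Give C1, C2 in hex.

C1 = 0xF, C2 = 0x9

C1: P1 ⊕ 0x5 = 0xE; E(K, 0xE) = 0xF.
C2: P2 ⊕ 0xF = 0x8; E(K, 0x8) = 0x9.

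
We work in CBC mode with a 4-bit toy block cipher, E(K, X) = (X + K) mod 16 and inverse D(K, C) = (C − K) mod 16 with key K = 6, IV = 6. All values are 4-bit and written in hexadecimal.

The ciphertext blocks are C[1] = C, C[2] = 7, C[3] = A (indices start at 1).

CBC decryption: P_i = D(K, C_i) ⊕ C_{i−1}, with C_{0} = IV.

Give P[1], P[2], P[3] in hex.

P[1] = 0, P[2] = D, P[3] = 3

P[1]: D(K, C) = 6; 6 ⊕ 6 = 0.
P[2]: D(K, 7) = 1; 1 ⊕ C = D.
P[3]: D(K, A) = 4; 4 ⊕ 7 = 3.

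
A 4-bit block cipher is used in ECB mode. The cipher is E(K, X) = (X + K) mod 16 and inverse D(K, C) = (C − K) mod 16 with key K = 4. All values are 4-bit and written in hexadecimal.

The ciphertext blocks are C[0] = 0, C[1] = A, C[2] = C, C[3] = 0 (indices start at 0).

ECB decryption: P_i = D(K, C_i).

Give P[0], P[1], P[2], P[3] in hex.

P[0]: D(K, 0) = C.
P[1]: D(K, A) = 6.
P[2]: D(K, C) = 8.
P[3]: D(K, 0) = C.

P[0] = C, P[1] = 6, P[2] = 8, P[3] = C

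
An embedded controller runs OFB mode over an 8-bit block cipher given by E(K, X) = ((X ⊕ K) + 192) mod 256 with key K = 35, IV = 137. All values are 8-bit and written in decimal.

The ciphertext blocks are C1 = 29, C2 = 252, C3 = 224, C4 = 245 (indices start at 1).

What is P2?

OFB decryption: S_i = E(K, S_{i−1}) with S_{0} = IV; P_i = C_i ⊕ S_i.
P1: S = E(K, 137) = 106; 29 ⊕ 106 = 119.
P2: S = E(K, 106) = 9; 252 ⊕ 9 = 245.

P2 = 245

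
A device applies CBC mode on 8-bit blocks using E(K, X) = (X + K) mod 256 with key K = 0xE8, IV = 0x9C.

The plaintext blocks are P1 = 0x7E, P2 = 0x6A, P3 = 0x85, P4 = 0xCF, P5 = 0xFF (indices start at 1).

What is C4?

CBC encryption: C_i = E(K, P_i ⊕ C_{i−1}), with C_{0} = IV.
C1: P1 ⊕ 0x9C = 0xE2; E(K, 0xE2) = 0xCA.
C2: P2 ⊕ 0xCA = 0xA0; E(K, 0xA0) = 0x88.
C3: P3 ⊕ 0x88 = 0x0D; E(K, 0x0D) = 0xF5.
C4: P4 ⊕ 0xF5 = 0x3A; E(K, 0x3A) = 0x22.

C4 = 0x22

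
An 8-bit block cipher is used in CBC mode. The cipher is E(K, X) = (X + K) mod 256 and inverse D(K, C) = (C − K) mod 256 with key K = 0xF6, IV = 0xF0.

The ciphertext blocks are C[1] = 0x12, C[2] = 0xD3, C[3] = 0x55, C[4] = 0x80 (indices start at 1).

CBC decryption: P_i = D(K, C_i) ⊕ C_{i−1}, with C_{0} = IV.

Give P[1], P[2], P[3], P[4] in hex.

P[1]: D(K, 0x12) = 0x1C; 0x1C ⊕ 0xF0 = 0xEC.
P[2]: D(K, 0xD3) = 0xDD; 0xDD ⊕ 0x12 = 0xCF.
P[3]: D(K, 0x55) = 0x5F; 0x5F ⊕ 0xD3 = 0x8C.
P[4]: D(K, 0x80) = 0x8A; 0x8A ⊕ 0x55 = 0xDF.

P[1] = 0xEC, P[2] = 0xCF, P[3] = 0x8C, P[4] = 0xDF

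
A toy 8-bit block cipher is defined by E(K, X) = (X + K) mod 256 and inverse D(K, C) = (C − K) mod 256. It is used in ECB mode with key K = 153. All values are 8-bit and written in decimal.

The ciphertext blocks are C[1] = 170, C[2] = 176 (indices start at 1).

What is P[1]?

P[1] = 17

ECB decryption: P_i = D(K, C_i).
P[1]: D(K, 170) = 17.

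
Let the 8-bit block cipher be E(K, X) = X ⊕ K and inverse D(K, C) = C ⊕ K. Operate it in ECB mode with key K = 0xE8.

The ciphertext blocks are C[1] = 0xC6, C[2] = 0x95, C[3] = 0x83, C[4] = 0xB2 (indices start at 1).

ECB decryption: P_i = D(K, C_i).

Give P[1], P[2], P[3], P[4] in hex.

P[1]: D(K, 0xC6) = 0x2E.
P[2]: D(K, 0x95) = 0x7D.
P[3]: D(K, 0x83) = 0x6B.
P[4]: D(K, 0xB2) = 0x5A.

P[1] = 0x2E, P[2] = 0x7D, P[3] = 0x6B, P[4] = 0x5A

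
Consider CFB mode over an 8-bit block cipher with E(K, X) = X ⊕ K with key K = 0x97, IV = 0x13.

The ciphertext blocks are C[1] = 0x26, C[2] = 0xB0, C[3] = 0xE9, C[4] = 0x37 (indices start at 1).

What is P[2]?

CFB decryption: P_i = C_i ⊕ E(K, C_{i−1}), with C_{0} = IV.
P[2]: E(K, 0x26) = 0xB1; 0xB0 ⊕ 0xB1 = 0x01.

P[2] = 0x01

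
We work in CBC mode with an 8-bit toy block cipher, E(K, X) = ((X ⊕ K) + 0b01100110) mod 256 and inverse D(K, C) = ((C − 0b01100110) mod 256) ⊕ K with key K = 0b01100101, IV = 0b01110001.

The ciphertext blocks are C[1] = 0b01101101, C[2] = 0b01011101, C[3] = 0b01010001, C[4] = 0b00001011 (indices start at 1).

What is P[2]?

CBC decryption: P_i = D(K, C_i) ⊕ C_{i−1}, with C_{0} = IV.
P[2]: D(K, 0b01011101) = 0b10010010; 0b10010010 ⊕ 0b01101101 = 0b11111111.

P[2] = 0b11111111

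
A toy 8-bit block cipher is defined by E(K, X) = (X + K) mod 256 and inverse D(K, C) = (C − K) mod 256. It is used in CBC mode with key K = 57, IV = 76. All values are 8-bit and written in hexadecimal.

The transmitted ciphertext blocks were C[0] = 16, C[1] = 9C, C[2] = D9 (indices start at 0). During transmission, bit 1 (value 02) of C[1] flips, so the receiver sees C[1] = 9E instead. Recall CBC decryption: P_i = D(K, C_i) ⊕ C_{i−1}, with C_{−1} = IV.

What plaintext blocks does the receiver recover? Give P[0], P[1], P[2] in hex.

Only C[1] changed, to 9E. In CBC, a change in C_i garbles P_i and flips the same bit in P_{i+1}. Decrypting the received ciphertext:
P[0]: D(K, 16) = BF; BF ⊕ 76 = C9.
P[1]: D(K, 9E) = 47; 47 ⊕ 16 = 51.
P[2]: D(K, D9) = 82; 82 ⊕ 9E = 1C.
Blocks that differ from the original plaintext: P[1], P[2].

P[0] = C9, P[1] = 51, P[2] = 1C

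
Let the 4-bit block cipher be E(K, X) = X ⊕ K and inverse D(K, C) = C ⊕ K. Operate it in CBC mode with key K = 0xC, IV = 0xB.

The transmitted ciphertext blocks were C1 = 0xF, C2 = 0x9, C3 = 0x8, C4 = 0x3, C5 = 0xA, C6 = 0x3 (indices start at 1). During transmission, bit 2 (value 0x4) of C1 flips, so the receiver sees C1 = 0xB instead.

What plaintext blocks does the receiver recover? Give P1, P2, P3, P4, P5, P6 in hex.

P1 = 0xC, P2 = 0xE, P3 = 0xD, P4 = 0x7, P5 = 0x5, P6 = 0x5

CBC decryption: P_i = D(K, C_i) ⊕ C_{i−1}, with C_{0} = IV.
Only C1 changed, to 0xB. In CBC, a change in C_i garbles P_i and flips the same bit in P_{i+1}. Decrypting the received ciphertext:
P1: D(K, 0xB) = 0x7; 0x7 ⊕ 0xB = 0xC.
P2: D(K, 0x9) = 0x5; 0x5 ⊕ 0xB = 0xE.
P3: D(K, 0x8) = 0x4; 0x4 ⊕ 0x9 = 0xD.
P4: D(K, 0x3) = 0xF; 0xF ⊕ 0x8 = 0x7.
P5: D(K, 0xA) = 0x6; 0x6 ⊕ 0x3 = 0x5.
P6: D(K, 0x3) = 0xF; 0xF ⊕ 0xA = 0x5.
Blocks that differ from the original plaintext: P1, P2.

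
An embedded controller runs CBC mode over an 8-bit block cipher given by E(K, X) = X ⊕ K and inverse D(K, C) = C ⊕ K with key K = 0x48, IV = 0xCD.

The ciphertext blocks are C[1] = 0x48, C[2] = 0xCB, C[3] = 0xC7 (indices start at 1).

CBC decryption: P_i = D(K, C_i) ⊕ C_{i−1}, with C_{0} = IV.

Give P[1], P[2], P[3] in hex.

P[1]: D(K, 0x48) = 0x00; 0x00 ⊕ 0xCD = 0xCD.
P[2]: D(K, 0xCB) = 0x83; 0x83 ⊕ 0x48 = 0xCB.
P[3]: D(K, 0xC7) = 0x8F; 0x8F ⊕ 0xCB = 0x44.

P[1] = 0xCD, P[2] = 0xCB, P[3] = 0x44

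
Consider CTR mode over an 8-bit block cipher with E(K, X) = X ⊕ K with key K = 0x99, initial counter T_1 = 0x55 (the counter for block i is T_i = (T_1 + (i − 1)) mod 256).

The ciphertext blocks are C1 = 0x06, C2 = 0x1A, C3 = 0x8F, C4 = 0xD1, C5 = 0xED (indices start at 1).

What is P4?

P4 = 0x10

CTR decryption: S_i = E(K, T_i) where T_i is the counter for block i; P_i = C_i ⊕ S_i.
P4: T = 0x58, S = E(K, T) = 0xC1; 0xD1 ⊕ 0xC1 = 0x10.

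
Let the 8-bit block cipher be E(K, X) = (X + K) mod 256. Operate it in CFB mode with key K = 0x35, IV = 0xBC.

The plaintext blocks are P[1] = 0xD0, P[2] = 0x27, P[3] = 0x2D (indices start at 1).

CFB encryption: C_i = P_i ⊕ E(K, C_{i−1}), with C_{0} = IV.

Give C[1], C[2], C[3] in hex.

C[1]: E(K, 0xBC) = 0xF1; 0xD0 ⊕ 0xF1 = 0x21.
C[2]: E(K, 0x21) = 0x56; 0x27 ⊕ 0x56 = 0x71.
C[3]: E(K, 0x71) = 0xA6; 0x2D ⊕ 0xA6 = 0x8B.

C[1] = 0x21, C[2] = 0x71, C[3] = 0x8B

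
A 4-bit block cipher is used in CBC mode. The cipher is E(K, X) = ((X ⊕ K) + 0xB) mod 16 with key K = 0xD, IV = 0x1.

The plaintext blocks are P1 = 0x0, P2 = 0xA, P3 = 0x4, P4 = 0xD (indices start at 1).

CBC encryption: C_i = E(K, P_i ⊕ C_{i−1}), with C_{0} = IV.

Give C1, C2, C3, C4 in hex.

C1 = 0x7, C2 = 0xB, C3 = 0xD, C4 = 0x8

C1: P1 ⊕ 0x1 = 0x1; E(K, 0x1) = 0x7.
C2: P2 ⊕ 0x7 = 0xD; E(K, 0xD) = 0xB.
C3: P3 ⊕ 0xB = 0xF; E(K, 0xF) = 0xD.
C4: P4 ⊕ 0xD = 0x0; E(K, 0x0) = 0x8.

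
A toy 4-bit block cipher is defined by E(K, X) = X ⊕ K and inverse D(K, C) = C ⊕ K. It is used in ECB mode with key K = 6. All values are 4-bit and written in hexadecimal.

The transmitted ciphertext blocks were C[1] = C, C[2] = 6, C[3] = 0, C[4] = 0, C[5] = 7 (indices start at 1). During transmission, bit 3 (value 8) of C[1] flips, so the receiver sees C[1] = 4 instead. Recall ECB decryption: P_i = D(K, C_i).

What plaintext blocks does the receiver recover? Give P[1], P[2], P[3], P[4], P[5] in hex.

Only C[1] changed, to 4. In ECB, a change in C_i affects only P_i. Decrypting the received ciphertext:
P[1]: D(K, 4) = 2.
P[2]: D(K, 6) = 0.
P[3]: D(K, 0) = 6.
P[4]: D(K, 0) = 6.
P[5]: D(K, 7) = 1.
Blocks that differ from the original plaintext: P[1].

P[1] = 2, P[2] = 0, P[3] = 6, P[4] = 6, P[5] = 1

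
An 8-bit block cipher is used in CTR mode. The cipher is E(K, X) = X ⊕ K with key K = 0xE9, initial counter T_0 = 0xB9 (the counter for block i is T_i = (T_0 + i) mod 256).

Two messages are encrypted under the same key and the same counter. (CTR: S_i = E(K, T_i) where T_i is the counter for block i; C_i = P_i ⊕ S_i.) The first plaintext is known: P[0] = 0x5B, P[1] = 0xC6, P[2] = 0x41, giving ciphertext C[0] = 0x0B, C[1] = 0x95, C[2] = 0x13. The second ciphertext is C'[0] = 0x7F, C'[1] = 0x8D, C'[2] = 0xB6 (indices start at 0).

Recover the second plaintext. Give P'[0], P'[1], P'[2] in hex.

P'[0] = 0x2F, P'[1] = 0xDE, P'[2] = 0xE4

In CTR with a reused counter, both messages share the same keystream S_i, so C_i ⊕ C'_i = P_i ⊕ P'_i and thus P'_i = P_i ⊕ C_i ⊕ C'_i.
P'[0]: 0x5B ⊕ 0x0B ⊕ 0x7F = 0x2F.
P'[1]: 0xC6 ⊕ 0x95 ⊕ 0x8D = 0xDE.
P'[2]: 0x41 ⊕ 0x13 ⊕ 0xB6 = 0xE4.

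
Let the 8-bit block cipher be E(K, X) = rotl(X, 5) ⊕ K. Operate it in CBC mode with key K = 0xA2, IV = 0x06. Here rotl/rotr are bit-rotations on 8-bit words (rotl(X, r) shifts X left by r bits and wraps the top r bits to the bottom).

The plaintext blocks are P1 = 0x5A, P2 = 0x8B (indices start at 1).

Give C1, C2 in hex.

C1 = 0x29, C2 = 0xF6

CBC encryption: C_i = E(K, P_i ⊕ C_{i−1}), with C_{0} = IV.
C1: P1 ⊕ 0x06 = 0x5C; E(K, 0x5C) = 0x29.
C2: P2 ⊕ 0x29 = 0xA2; E(K, 0xA2) = 0xF6.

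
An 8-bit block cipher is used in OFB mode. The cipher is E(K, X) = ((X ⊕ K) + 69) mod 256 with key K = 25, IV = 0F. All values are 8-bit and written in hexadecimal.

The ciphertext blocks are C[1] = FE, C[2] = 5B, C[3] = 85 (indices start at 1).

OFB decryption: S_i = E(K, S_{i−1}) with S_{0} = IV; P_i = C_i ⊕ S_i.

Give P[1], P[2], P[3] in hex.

P[1]: S = E(K, 0F) = 93; FE ⊕ 93 = 6D.
P[2]: S = E(K, 93) = 1F; 5B ⊕ 1F = 44.
P[3]: S = E(K, 1F) = A3; 85 ⊕ A3 = 26.

P[1] = 6D, P[2] = 44, P[3] = 26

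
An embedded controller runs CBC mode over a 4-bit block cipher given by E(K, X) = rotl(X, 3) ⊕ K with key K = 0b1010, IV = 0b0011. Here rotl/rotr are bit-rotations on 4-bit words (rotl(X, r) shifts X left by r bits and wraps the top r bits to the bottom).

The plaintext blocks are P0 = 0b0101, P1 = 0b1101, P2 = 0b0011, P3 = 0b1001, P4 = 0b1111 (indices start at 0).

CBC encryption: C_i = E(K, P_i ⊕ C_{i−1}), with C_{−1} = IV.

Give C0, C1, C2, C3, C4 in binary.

C0: P0 ⊕ 0b0011 = 0b0110; E(K, 0b0110) = 0b1001.
C1: P1 ⊕ 0b1001 = 0b0100; E(K, 0b0100) = 0b1000.
C2: P2 ⊕ 0b1000 = 0b1011; E(K, 0b1011) = 0b0111.
C3: P3 ⊕ 0b0111 = 0b1110; E(K, 0b1110) = 0b1101.
C4: P4 ⊕ 0b1101 = 0b0010; E(K, 0b0010) = 0b1011.

C0 = 0b1001, C1 = 0b1000, C2 = 0b0111, C3 = 0b1101, C4 = 0b1011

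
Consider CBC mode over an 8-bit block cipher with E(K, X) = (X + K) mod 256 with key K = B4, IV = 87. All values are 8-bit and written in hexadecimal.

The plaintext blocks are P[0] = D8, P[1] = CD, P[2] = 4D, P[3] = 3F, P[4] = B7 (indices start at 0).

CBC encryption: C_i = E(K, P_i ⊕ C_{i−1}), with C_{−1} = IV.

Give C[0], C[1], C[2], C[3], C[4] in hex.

C[0] = 13, C[1] = 92, C[2] = 93, C[3] = 60, C[4] = 8B

C[0]: P[0] ⊕ 87 = 5F; E(K, 5F) = 13.
C[1]: P[1] ⊕ 13 = DE; E(K, DE) = 92.
C[2]: P[2] ⊕ 92 = DF; E(K, DF) = 93.
C[3]: P[3] ⊕ 93 = AC; E(K, AC) = 60.
C[4]: P[4] ⊕ 60 = D7; E(K, D7) = 8B.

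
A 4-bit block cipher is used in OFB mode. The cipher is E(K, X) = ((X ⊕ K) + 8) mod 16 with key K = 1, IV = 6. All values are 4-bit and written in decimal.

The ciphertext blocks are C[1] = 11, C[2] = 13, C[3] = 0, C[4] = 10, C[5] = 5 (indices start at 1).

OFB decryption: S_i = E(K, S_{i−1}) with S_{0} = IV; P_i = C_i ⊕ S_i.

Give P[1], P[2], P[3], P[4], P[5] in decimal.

P[1] = 4, P[2] = 11, P[3] = 15, P[4] = 12, P[5] = 10

P[1]: S = E(K, 6) = 15; 11 ⊕ 15 = 4.
P[2]: S = E(K, 15) = 6; 13 ⊕ 6 = 11.
P[3]: S = E(K, 6) = 15; 0 ⊕ 15 = 15.
P[4]: S = E(K, 15) = 6; 10 ⊕ 6 = 12.
P[5]: S = E(K, 6) = 15; 5 ⊕ 15 = 10.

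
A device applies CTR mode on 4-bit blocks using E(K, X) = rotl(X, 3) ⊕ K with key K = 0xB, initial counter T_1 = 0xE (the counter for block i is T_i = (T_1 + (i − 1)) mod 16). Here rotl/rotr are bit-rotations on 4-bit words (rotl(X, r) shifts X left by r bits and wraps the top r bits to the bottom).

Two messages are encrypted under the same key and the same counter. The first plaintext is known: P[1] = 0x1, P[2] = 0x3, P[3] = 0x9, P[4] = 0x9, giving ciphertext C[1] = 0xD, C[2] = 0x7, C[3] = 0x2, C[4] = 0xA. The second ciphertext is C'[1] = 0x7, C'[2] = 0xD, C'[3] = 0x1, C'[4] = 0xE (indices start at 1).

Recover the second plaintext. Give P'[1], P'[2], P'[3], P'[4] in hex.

P'[1] = 0xB, P'[2] = 0x9, P'[3] = 0xA, P'[4] = 0xD

In CTR with a reused counter, both messages share the same keystream S_i, so C_i ⊕ C'_i = P_i ⊕ P'_i and thus P'_i = P_i ⊕ C_i ⊕ C'_i.
P'[1]: 0x1 ⊕ 0xD ⊕ 0x7 = 0xB.
P'[2]: 0x3 ⊕ 0x7 ⊕ 0xD = 0x9.
P'[3]: 0x9 ⊕ 0x2 ⊕ 0x1 = 0xA.
P'[4]: 0x9 ⊕ 0xA ⊕ 0xE = 0xD.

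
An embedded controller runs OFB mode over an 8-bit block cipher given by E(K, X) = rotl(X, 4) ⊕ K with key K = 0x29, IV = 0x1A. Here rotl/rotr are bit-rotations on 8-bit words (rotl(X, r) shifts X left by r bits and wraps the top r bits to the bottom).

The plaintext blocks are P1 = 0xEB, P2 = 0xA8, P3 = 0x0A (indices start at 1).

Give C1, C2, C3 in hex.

OFB encryption: S_i = E(K, S_{i−1}) with S_{0} = IV; C_i = P_i ⊕ S_i.
C1: S = E(K, 0x1A) = 0x88; 0xEB ⊕ 0x88 = 0x63.
C2: S = E(K, 0x88) = 0xA1; 0xA8 ⊕ 0xA1 = 0x09.
C3: S = E(K, 0xA1) = 0x33; 0x0A ⊕ 0x33 = 0x39.

C1 = 0x63, C2 = 0x09, C3 = 0x39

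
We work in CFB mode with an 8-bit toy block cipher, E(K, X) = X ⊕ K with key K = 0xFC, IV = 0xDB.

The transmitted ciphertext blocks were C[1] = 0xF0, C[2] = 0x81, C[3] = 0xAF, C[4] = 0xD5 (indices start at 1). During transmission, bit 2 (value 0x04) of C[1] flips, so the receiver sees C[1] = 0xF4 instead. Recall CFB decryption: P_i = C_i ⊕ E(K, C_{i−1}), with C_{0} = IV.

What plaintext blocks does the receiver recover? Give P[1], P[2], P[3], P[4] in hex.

Only C[1] changed, to 0xF4. In CFB, a change in C_i flips the same bit in P_i and garbles P_{i+1}. Decrypting the received ciphertext:
P[1]: E(K, 0xDB) = 0x27; 0xF4 ⊕ 0x27 = 0xD3.
P[2]: E(K, 0xF4) = 0x08; 0x81 ⊕ 0x08 = 0x89.
P[3]: E(K, 0x81) = 0x7D; 0xAF ⊕ 0x7D = 0xD2.
P[4]: E(K, 0xAF) = 0x53; 0xD5 ⊕ 0x53 = 0x86.
Blocks that differ from the original plaintext: P[1], P[2].

P[1] = 0xD3, P[2] = 0x89, P[3] = 0xD2, P[4] = 0x86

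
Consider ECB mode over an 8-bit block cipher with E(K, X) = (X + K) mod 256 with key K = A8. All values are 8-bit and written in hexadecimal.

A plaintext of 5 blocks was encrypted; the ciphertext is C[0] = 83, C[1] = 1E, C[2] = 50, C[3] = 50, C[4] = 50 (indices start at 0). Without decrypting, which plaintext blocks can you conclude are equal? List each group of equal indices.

ECB encrypts each block independently with the same key, so equal ciphertext blocks imply equal plaintext blocks.
C[2] = C[3] = C[4] = 50, so P[2] = P[3] = P[4].

P[2] = P[3] = P[4]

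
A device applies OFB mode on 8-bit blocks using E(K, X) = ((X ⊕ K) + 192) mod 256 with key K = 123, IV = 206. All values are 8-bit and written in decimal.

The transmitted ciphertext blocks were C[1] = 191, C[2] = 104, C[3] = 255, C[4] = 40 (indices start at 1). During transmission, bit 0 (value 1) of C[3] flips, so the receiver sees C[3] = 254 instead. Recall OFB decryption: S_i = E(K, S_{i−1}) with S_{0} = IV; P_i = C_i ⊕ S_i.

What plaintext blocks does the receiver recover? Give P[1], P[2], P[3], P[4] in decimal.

P[1] = 202, P[2] = 166, P[3] = 139, P[4] = 230

Only C[3] changed, to 254. In OFB, a change in C_i flips the same bit in P_i only; the keystream is unaffected. Decrypting the received ciphertext:
P[1]: S = E(K, 206) = 117; 191 ⊕ 117 = 202.
P[2]: S = E(K, 117) = 206; 104 ⊕ 206 = 166.
P[3]: S = E(K, 206) = 117; 254 ⊕ 117 = 139.
P[4]: S = E(K, 117) = 206; 40 ⊕ 206 = 230.
Blocks that differ from the original plaintext: P[3].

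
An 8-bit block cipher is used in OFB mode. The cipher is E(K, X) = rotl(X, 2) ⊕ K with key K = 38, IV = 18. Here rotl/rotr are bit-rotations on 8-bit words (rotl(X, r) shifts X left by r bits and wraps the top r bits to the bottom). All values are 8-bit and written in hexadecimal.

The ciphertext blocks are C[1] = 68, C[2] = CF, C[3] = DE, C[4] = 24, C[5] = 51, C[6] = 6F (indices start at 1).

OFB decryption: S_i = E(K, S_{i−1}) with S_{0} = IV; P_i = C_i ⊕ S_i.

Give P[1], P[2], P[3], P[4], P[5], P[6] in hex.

P[1] = 30, P[2] = 96, P[3] = 83, P[4] = 69, P[5] = 5C, P[6] = 63

P[1]: S = E(K, 18) = 58; 68 ⊕ 58 = 30.
P[2]: S = E(K, 58) = 59; CF ⊕ 59 = 96.
P[3]: S = E(K, 59) = 5D; DE ⊕ 5D = 83.
P[4]: S = E(K, 5D) = 4D; 24 ⊕ 4D = 69.
P[5]: S = E(K, 4D) = 0D; 51 ⊕ 0D = 5C.
P[6]: S = E(K, 0D) = 0C; 6F ⊕ 0C = 63.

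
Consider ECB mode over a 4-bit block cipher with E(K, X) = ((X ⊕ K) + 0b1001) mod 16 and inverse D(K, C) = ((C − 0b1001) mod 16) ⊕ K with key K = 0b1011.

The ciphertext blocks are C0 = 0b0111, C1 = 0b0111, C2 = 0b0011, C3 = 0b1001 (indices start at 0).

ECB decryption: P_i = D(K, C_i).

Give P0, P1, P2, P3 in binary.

P0: D(K, 0b0111) = 0b0101.
P1: D(K, 0b0111) = 0b0101.
P2: D(K, 0b0011) = 0b0001.
P3: D(K, 0b1001) = 0b1011.

P0 = 0b0101, P1 = 0b0101, P2 = 0b0001, P3 = 0b1011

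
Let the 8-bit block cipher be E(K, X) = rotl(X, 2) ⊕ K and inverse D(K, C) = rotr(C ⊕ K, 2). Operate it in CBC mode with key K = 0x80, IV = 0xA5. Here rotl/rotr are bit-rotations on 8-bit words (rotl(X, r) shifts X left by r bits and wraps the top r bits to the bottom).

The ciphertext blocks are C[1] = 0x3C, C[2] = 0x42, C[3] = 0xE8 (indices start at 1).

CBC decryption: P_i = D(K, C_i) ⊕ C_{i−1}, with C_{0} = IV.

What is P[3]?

P[3] = 0x58

P[3]: D(K, 0xE8) = 0x1A; 0x1A ⊕ 0x42 = 0x58.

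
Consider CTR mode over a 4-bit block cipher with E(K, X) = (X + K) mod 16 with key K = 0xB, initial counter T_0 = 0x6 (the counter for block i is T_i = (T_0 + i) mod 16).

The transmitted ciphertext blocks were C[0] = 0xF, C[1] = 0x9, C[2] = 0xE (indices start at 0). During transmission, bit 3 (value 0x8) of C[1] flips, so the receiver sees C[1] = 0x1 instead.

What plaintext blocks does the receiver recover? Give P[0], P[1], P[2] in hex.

P[0] = 0xE, P[1] = 0x3, P[2] = 0xD

CTR decryption: S_i = E(K, T_i) where T_i is the counter for block i; P_i = C_i ⊕ S_i.
Only C[1] changed, to 0x1. In CTR, a change in C_i flips the same bit in P_i only; the keystream is unaffected. Decrypting the received ciphertext:
P[0]: T = 0x6, S = E(K, T) = 0x1; 0xF ⊕ 0x1 = 0xE.
P[1]: T = 0x7, S = E(K, T) = 0x2; 0x1 ⊕ 0x2 = 0x3.
P[2]: T = 0x8, S = E(K, T) = 0x3; 0xE ⊕ 0x3 = 0xD.
Blocks that differ from the original plaintext: P[1].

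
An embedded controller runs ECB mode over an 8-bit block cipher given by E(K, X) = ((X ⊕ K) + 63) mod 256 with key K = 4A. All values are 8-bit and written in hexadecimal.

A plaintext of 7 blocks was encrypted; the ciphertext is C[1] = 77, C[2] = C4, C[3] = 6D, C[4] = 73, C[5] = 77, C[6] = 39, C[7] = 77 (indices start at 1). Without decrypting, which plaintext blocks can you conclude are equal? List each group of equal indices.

ECB encrypts each block independently with the same key, so equal ciphertext blocks imply equal plaintext blocks.
C[1] = C[5] = C[7] = 77, so P[1] = P[5] = P[7].

P[1] = P[5] = P[7]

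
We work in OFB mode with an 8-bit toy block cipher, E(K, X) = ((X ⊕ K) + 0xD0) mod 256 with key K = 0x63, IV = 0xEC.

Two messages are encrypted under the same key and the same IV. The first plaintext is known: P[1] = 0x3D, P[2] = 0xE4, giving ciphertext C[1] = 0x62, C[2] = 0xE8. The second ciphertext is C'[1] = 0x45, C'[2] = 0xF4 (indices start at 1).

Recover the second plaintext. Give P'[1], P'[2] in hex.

P'[1] = 0x1A, P'[2] = 0xF8

In OFB with a reused IV, both messages share the same keystream S_i, so C_i ⊕ C'_i = P_i ⊕ P'_i and thus P'_i = P_i ⊕ C_i ⊕ C'_i.
P'[1]: 0x3D ⊕ 0x62 ⊕ 0x45 = 0x1A.
P'[2]: 0xE4 ⊕ 0xE8 ⊕ 0xF4 = 0xF8.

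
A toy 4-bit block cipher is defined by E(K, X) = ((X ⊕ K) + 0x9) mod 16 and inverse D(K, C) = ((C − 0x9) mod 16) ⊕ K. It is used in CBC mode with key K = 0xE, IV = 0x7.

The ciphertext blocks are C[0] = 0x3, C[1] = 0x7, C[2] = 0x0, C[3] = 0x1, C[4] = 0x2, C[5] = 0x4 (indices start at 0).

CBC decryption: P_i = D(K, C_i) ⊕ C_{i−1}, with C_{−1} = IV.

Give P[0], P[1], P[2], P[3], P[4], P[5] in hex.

P[0] = 0x3, P[1] = 0x3, P[2] = 0xE, P[3] = 0x6, P[4] = 0x6, P[5] = 0x7

P[0]: D(K, 0x3) = 0x4; 0x4 ⊕ 0x7 = 0x3.
P[1]: D(K, 0x7) = 0x0; 0x0 ⊕ 0x3 = 0x3.
P[2]: D(K, 0x0) = 0x9; 0x9 ⊕ 0x7 = 0xE.
P[3]: D(K, 0x1) = 0x6; 0x6 ⊕ 0x0 = 0x6.
P[4]: D(K, 0x2) = 0x7; 0x7 ⊕ 0x1 = 0x6.
P[5]: D(K, 0x4) = 0x5; 0x5 ⊕ 0x2 = 0x7.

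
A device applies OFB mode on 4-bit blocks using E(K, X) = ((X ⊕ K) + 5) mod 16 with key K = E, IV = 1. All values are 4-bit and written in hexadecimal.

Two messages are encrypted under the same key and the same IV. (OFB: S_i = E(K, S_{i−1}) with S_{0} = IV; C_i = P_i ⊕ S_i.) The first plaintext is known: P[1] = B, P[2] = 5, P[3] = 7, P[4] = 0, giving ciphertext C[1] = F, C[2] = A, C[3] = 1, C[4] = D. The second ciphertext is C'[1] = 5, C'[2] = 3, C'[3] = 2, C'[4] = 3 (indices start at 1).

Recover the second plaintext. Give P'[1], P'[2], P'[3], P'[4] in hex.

P'[1] = 1, P'[2] = C, P'[3] = 4, P'[4] = E

In OFB with a reused IV, both messages share the same keystream S_i, so C_i ⊕ C'_i = P_i ⊕ P'_i and thus P'_i = P_i ⊕ C_i ⊕ C'_i.
P'[1]: B ⊕ F ⊕ 5 = 1.
P'[2]: 5 ⊕ A ⊕ 3 = C.
P'[3]: 7 ⊕ 1 ⊕ 2 = 4.
P'[4]: 0 ⊕ D ⊕ 3 = E.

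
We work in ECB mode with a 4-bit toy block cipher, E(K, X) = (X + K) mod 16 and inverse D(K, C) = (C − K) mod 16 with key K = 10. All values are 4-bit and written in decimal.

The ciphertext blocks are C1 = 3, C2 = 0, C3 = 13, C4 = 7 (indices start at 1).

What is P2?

ECB decryption: P_i = D(K, C_i).
P2: D(K, 0) = 6.

P2 = 6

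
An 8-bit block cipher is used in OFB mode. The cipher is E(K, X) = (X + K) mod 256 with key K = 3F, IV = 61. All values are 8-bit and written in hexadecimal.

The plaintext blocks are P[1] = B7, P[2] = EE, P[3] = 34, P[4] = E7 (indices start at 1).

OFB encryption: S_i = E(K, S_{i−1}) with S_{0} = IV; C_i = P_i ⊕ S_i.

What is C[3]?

C[3] = 2A

C[1]: S = E(K, 61) = A0; B7 ⊕ A0 = 17.
C[2]: S = E(K, A0) = DF; EE ⊕ DF = 31.
C[3]: S = E(K, DF) = 1E; 34 ⊕ 1E = 2A.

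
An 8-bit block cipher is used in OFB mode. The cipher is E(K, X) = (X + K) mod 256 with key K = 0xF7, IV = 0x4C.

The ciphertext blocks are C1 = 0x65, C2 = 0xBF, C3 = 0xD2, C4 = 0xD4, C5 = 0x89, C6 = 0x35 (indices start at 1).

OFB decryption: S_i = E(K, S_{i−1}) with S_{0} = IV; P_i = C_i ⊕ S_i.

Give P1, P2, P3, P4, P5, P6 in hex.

P1: S = E(K, 0x4C) = 0x43; 0x65 ⊕ 0x43 = 0x26.
P2: S = E(K, 0x43) = 0x3A; 0xBF ⊕ 0x3A = 0x85.
P3: S = E(K, 0x3A) = 0x31; 0xD2 ⊕ 0x31 = 0xE3.
P4: S = E(K, 0x31) = 0x28; 0xD4 ⊕ 0x28 = 0xFC.
P5: S = E(K, 0x28) = 0x1F; 0x89 ⊕ 0x1F = 0x96.
P6: S = E(K, 0x1F) = 0x16; 0x35 ⊕ 0x16 = 0x23.

P1 = 0x26, P2 = 0x85, P3 = 0xE3, P4 = 0xFC, P5 = 0x96, P6 = 0x23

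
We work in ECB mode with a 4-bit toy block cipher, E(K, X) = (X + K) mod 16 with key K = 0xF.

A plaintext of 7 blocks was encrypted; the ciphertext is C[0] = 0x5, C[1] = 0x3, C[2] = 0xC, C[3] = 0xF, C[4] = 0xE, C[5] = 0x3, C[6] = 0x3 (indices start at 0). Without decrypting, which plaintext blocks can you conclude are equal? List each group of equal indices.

P[1] = P[5] = P[6]

ECB encrypts each block independently with the same key, so equal ciphertext blocks imply equal plaintext blocks.
C[1] = C[5] = C[6] = 0x3, so P[1] = P[5] = P[6].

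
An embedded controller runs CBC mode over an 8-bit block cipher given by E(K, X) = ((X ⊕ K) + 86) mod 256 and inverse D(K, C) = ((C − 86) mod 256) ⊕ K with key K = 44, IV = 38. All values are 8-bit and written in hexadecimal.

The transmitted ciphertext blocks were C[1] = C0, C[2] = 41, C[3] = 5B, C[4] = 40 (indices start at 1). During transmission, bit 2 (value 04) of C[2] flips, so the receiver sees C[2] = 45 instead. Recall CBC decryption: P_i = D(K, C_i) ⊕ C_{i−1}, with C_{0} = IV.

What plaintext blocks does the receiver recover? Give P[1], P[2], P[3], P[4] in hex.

Only C[2] changed, to 45. In CBC, a change in C_i garbles P_i and flips the same bit in P_{i+1}. Decrypting the received ciphertext:
P[1]: D(K, C0) = 7E; 7E ⊕ 38 = 46.
P[2]: D(K, 45) = FB; FB ⊕ C0 = 3B.
P[3]: D(K, 5B) = 91; 91 ⊕ 45 = D4.
P[4]: D(K, 40) = FE; FE ⊕ 5B = A5.
Blocks that differ from the original plaintext: P[2], P[3].

P[1] = 46, P[2] = 3B, P[3] = D4, P[4] = A5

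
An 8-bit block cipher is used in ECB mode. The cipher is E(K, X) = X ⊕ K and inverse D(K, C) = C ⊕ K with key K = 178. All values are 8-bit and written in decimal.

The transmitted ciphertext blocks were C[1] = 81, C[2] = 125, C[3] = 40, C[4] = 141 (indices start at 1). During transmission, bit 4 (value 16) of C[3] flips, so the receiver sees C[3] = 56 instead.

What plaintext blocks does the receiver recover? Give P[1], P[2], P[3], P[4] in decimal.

ECB decryption: P_i = D(K, C_i).
Only C[3] changed, to 56. In ECB, a change in C_i affects only P_i. Decrypting the received ciphertext:
P[1]: D(K, 81) = 227.
P[2]: D(K, 125) = 207.
P[3]: D(K, 56) = 138.
P[4]: D(K, 141) = 63.
Blocks that differ from the original plaintext: P[3].

P[1] = 227, P[2] = 207, P[3] = 138, P[4] = 63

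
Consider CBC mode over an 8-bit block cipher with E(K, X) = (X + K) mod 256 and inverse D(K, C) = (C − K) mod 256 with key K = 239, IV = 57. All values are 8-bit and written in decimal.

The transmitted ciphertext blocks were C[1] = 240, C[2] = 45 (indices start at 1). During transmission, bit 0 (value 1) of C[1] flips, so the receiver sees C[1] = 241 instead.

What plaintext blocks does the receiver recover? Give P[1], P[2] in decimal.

P[1] = 59, P[2] = 207

CBC decryption: P_i = D(K, C_i) ⊕ C_{i−1}, with C_{0} = IV.
Only C[1] changed, to 241. In CBC, a change in C_i garbles P_i and flips the same bit in P_{i+1}. Decrypting the received ciphertext:
P[1]: D(K, 241) = 2; 2 ⊕ 57 = 59.
P[2]: D(K, 45) = 62; 62 ⊕ 241 = 207.
Blocks that differ from the original plaintext: P[1], P[2].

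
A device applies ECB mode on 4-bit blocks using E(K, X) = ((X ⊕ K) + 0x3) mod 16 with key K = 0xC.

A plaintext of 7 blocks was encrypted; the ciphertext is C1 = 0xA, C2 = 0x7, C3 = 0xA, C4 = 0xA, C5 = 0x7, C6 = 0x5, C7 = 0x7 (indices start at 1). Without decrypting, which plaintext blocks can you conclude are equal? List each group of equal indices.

P1 = P3 = P4; P2 = P5 = P7

ECB encrypts each block independently with the same key, so equal ciphertext blocks imply equal plaintext blocks.
C1 = C3 = C4 = 0xA, so P1 = P3 = P4.
C2 = C5 = C7 = 0x7, so P2 = P5 = P7.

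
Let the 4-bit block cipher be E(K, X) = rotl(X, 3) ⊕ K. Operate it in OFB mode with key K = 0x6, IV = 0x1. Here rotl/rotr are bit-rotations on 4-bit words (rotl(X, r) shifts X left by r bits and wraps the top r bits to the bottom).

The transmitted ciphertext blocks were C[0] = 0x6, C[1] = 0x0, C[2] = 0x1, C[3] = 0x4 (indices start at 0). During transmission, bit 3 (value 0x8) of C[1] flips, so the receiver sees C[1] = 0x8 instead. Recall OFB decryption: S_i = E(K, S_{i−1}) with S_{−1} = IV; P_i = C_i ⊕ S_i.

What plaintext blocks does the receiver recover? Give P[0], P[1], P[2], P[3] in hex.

Only C[1] changed, to 0x8. In OFB, a change in C_i flips the same bit in P_i only; the keystream is unaffected. Decrypting the received ciphertext:
P[0]: S = E(K, 0x1) = 0xE; 0x6 ⊕ 0xE = 0x8.
P[1]: S = E(K, 0xE) = 0x1; 0x8 ⊕ 0x1 = 0x9.
P[2]: S = E(K, 0x1) = 0xE; 0x1 ⊕ 0xE = 0xF.
P[3]: S = E(K, 0xE) = 0x1; 0x4 ⊕ 0x1 = 0x5.
Blocks that differ from the original plaintext: P[1].

P[0] = 0x8, P[1] = 0x9, P[2] = 0xF, P[3] = 0x5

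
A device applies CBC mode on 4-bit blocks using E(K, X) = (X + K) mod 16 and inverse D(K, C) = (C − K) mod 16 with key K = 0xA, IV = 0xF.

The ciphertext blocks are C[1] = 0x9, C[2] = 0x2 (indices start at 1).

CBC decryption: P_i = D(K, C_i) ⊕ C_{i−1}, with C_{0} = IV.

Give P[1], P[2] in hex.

P[1]: D(K, 0x9) = 0xF; 0xF ⊕ 0xF = 0x0.
P[2]: D(K, 0x2) = 0x8; 0x8 ⊕ 0x9 = 0x1.

P[1] = 0x0, P[2] = 0x1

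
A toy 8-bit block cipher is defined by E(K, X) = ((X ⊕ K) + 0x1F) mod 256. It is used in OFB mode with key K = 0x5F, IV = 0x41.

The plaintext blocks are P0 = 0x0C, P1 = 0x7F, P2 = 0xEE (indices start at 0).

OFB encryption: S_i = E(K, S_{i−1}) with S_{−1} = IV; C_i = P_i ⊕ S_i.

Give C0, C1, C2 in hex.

C0: S = E(K, 0x41) = 0x3D; 0x0C ⊕ 0x3D = 0x31.
C1: S = E(K, 0x3D) = 0x81; 0x7F ⊕ 0x81 = 0xFE.
C2: S = E(K, 0x81) = 0xFD; 0xEE ⊕ 0xFD = 0x13.

C0 = 0x31, C1 = 0xFE, C2 = 0x13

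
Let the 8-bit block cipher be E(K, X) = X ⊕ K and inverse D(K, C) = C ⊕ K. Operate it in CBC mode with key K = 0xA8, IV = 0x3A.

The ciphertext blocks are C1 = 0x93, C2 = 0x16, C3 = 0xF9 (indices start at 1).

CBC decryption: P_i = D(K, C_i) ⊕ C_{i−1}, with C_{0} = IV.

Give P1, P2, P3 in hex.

P1 = 0x01, P2 = 0x2D, P3 = 0x47

P1: D(K, 0x93) = 0x3B; 0x3B ⊕ 0x3A = 0x01.
P2: D(K, 0x16) = 0xBE; 0xBE ⊕ 0x93 = 0x2D.
P3: D(K, 0xF9) = 0x51; 0x51 ⊕ 0x16 = 0x47.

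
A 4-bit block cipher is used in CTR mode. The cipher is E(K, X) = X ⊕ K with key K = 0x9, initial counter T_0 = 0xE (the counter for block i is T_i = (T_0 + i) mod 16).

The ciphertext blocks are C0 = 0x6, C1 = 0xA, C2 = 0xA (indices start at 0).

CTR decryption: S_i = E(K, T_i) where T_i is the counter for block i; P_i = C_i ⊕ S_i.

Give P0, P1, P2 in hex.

P0 = 0x1, P1 = 0xC, P2 = 0x3

P0: T = 0xE, S = E(K, T) = 0x7; 0x6 ⊕ 0x7 = 0x1.
P1: T = 0xF, S = E(K, T) = 0x6; 0xA ⊕ 0x6 = 0xC.
P2: T = 0x0, S = E(K, T) = 0x9; 0xA ⊕ 0x9 = 0x3.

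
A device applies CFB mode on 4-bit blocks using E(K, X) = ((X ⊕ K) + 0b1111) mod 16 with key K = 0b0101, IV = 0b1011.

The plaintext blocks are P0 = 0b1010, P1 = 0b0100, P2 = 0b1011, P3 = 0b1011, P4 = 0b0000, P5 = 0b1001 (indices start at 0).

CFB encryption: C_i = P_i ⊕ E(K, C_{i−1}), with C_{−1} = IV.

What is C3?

C0: E(K, 0b1011) = 0b1101; 0b1010 ⊕ 0b1101 = 0b0111.
C1: E(K, 0b0111) = 0b0001; 0b0100 ⊕ 0b0001 = 0b0101.
C2: E(K, 0b0101) = 0b1111; 0b1011 ⊕ 0b1111 = 0b0100.
C3: E(K, 0b0100) = 0b0000; 0b1011 ⊕ 0b0000 = 0b1011.

C3 = 0b1011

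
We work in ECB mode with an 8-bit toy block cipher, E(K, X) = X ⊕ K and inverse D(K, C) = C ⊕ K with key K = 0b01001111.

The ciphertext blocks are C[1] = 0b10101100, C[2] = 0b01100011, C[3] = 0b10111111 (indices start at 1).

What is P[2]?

ECB decryption: P_i = D(K, C_i).
P[2]: D(K, 0b01100011) = 0b00101100.

P[2] = 0b00101100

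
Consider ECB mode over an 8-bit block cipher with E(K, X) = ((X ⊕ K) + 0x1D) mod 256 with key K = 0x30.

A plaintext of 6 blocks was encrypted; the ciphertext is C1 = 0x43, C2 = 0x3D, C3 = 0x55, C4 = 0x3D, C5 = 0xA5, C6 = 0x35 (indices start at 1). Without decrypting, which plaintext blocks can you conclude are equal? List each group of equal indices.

ECB encrypts each block independently with the same key, so equal ciphertext blocks imply equal plaintext blocks.
C2 = C4 = 0x3D, so P2 = P4.

P2 = P4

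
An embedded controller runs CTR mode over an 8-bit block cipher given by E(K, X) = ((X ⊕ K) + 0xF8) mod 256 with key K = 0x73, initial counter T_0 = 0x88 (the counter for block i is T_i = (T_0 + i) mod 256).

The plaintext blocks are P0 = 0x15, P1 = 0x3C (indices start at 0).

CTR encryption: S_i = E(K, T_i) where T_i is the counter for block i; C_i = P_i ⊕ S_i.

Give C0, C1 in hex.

C0: T = 0x88, S = E(K, T) = 0xF3; 0x15 ⊕ 0xF3 = 0xE6.
C1: T = 0x89, S = E(K, T) = 0xF2; 0x3C ⊕ 0xF2 = 0xCE.

C0 = 0xE6, C1 = 0xCE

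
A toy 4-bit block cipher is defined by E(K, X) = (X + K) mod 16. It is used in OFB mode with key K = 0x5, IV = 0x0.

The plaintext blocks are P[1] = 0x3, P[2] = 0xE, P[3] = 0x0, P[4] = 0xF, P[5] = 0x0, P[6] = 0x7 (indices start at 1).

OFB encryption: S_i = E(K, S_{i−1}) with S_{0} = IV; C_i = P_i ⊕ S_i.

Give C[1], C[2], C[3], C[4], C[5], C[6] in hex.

C[1] = 0x6, C[2] = 0x4, C[3] = 0xF, C[4] = 0xB, C[5] = 0x9, C[6] = 0x9

C[1]: S = E(K, 0x0) = 0x5; 0x3 ⊕ 0x5 = 0x6.
C[2]: S = E(K, 0x5) = 0xA; 0xE ⊕ 0xA = 0x4.
C[3]: S = E(K, 0xA) = 0xF; 0x0 ⊕ 0xF = 0xF.
C[4]: S = E(K, 0xF) = 0x4; 0xF ⊕ 0x4 = 0xB.
C[5]: S = E(K, 0x4) = 0x9; 0x0 ⊕ 0x9 = 0x9.
C[6]: S = E(K, 0x9) = 0xE; 0x7 ⊕ 0xE = 0x9.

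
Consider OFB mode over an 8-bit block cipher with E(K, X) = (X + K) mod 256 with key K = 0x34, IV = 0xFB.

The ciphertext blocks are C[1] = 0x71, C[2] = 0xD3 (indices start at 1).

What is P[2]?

P[2] = 0xB0

OFB decryption: S_i = E(K, S_{i−1}) with S_{0} = IV; P_i = C_i ⊕ S_i.
P[1]: S = E(K, 0xFB) = 0x2F; 0x71 ⊕ 0x2F = 0x5E.
P[2]: S = E(K, 0x2F) = 0x63; 0xD3 ⊕ 0x63 = 0xB0.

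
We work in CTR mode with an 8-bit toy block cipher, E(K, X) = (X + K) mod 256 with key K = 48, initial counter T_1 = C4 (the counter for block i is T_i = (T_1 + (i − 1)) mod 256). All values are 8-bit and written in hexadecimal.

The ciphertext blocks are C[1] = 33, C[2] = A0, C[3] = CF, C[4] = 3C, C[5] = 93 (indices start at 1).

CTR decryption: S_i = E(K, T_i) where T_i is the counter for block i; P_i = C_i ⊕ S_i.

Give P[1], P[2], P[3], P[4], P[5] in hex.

P[1] = 3F, P[2] = AD, P[3] = C1, P[4] = 33, P[5] = 83

P[1]: T = C4, S = E(K, T) = 0C; 33 ⊕ 0C = 3F.
P[2]: T = C5, S = E(K, T) = 0D; A0 ⊕ 0D = AD.
P[3]: T = C6, S = E(K, T) = 0E; CF ⊕ 0E = C1.
P[4]: T = C7, S = E(K, T) = 0F; 3C ⊕ 0F = 33.
P[5]: T = C8, S = E(K, T) = 10; 93 ⊕ 10 = 83.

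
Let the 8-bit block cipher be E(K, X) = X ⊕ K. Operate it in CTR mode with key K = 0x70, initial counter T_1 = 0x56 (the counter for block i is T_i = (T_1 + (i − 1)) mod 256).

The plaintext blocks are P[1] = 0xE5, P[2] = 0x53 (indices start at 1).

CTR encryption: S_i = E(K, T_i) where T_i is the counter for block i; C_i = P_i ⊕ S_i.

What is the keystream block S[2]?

0x27

C[1]: T = 0x56, S = E(K, T) = 0x26; 0xE5 ⊕ 0x26 = 0xC3.
C[2]: T = 0x57, S = E(K, T) = 0x27; 0x53 ⊕ 0x27 = 0x74.
So S[2] = 0x27.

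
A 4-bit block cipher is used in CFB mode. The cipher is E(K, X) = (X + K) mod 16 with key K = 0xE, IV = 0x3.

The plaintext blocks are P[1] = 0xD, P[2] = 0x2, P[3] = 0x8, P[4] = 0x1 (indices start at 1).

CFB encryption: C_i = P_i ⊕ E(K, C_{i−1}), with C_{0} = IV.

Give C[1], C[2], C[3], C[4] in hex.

C[1] = 0xC, C[2] = 0x8, C[3] = 0xE, C[4] = 0xD

C[1]: E(K, 0x3) = 0x1; 0xD ⊕ 0x1 = 0xC.
C[2]: E(K, 0xC) = 0xA; 0x2 ⊕ 0xA = 0x8.
C[3]: E(K, 0x8) = 0x6; 0x8 ⊕ 0x6 = 0xE.
C[4]: E(K, 0xE) = 0xC; 0x1 ⊕ 0xC = 0xD.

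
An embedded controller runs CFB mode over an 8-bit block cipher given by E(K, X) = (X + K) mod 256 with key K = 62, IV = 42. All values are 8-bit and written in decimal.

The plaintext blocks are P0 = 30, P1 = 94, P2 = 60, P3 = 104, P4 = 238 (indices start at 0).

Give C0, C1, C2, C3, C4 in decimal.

C0 = 118, C1 = 234, C2 = 20, C3 = 58, C4 = 150

CFB encryption: C_i = P_i ⊕ E(K, C_{i−1}), with C_{−1} = IV.
C0: E(K, 42) = 104; 30 ⊕ 104 = 118.
C1: E(K, 118) = 180; 94 ⊕ 180 = 234.
C2: E(K, 234) = 40; 60 ⊕ 40 = 20.
C3: E(K, 20) = 82; 104 ⊕ 82 = 58.
C4: E(K, 58) = 120; 238 ⊕ 120 = 150.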